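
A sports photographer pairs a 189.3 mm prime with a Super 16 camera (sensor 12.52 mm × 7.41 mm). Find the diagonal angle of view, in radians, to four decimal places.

Sensor diagonal = √(12.52² + 7.41²) = √211.6585 ≈ 14.5485 mm.
Angle of view α = 2·arctan(d/2f) with d = 14.5485 mm and f = 189.3 mm.
d/2f = 0.03843; arctan(0.03843) ≈ 0.0384 rad, so α ≈ 0.0768 rad.

0.0768 rad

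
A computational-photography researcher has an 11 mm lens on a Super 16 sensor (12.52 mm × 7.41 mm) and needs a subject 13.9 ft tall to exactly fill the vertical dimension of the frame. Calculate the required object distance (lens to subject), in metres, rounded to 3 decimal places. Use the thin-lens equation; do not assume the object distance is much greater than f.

6.300 m

W: 13.9 ft × 304.8 mm/ft = 4236.72 mm.
Magnification m = h/W = dᵢ/dₒ; combined with 1/f = 1/dₒ + 1/dᵢ this gives dₒ = f·(1 + W/h).
dₒ = 11 mm × (1 + 4236.72/7.41) = 11 × 572.7571 ≈ 6300.328 mm = 6.30033 m.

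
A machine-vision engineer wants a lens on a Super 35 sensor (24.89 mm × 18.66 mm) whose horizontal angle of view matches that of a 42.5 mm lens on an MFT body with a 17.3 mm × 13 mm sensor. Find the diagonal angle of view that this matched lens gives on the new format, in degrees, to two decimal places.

28.54°

Equal horizontal AOV ⇒ f₂ = f₁ · 24.89/17.3 = 42.5 × 1.43873 ≈ 61.1460 mm.
Sensor diagonal = √(24.89² + 18.66²) = √967.7077 ≈ 31.1080 mm.
Diagonal AOV on the new format = 2·arctan(31.1080 / (2 × 61.1460)) = 2·arctan(0.25437) ≈ 28.5438°.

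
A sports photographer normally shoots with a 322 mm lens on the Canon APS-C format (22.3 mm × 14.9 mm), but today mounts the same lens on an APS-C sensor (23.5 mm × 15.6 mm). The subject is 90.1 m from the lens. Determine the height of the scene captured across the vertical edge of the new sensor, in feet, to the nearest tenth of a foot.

14.3 ft

The focal length stays 322 mm; the relevant sensor dimension is now h = 15.6 mm. Object distance dₒ = 90.1 m = 90100 mm.
Thin-lens field height W = h·(dₒ − f)/f = 15.6 × (90100 − 322)/322 ≈ 4349.493 mm = 4349.493/304.8 ft = 14.27 ft.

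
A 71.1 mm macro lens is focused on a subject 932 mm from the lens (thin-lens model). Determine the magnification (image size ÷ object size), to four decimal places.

Thin lens: 1/f = 1/dₒ + 1/dᵢ → 1/dᵢ = 1/71.1 − 1/932 = 0.0129917 mm⁻¹, so dᵢ ≈ 76.9720 mm.
Magnification m = dᵢ/dₒ = 76.9720/932 ≈ 0.08259.

0.0826×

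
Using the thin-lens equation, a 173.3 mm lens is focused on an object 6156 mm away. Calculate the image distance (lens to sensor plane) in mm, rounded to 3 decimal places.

178.320 mm

1/dᵢ = 1/f − 1/dₒ = 1/173.3 − 1/6156 = 0.0056079 mm⁻¹.
dᵢ = 1/0.0056079 ≈ 178.3200 mm.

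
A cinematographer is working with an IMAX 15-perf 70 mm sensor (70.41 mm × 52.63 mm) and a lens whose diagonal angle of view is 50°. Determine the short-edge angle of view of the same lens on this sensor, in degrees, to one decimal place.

31.2°

Sensor diagonal = √(70.41² + 52.63²) = √7727.4850 ≈ 87.9061 mm.
From the diagonal AOV: f = 87.9061 / (2·tan(25°)) = 87.9061 / 0.93262 ≈ 94.2576 mm.
Short-edge AOV = 2·arctan(52.63 / (2 × 94.2576)) = 2·arctan(0.27918) ≈ 31.1975°.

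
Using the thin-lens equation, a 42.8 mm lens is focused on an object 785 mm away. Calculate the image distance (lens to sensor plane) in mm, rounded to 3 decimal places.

45.268 mm

1/dᵢ = 1/f − 1/dₒ = 1/42.8 − 1/785 = 0.0220906 mm⁻¹.
dᵢ = 1/0.0220906 ≈ 45.2681 mm.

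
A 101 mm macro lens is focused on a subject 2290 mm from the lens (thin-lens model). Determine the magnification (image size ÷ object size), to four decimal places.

0.0461×

Thin lens: 1/f = 1/dₒ + 1/dᵢ → 1/dᵢ = 1/101 − 1/2290 = 0.0094643 mm⁻¹, so dᵢ ≈ 105.6601 mm.
Magnification m = dᵢ/dₒ = 105.6601/2290 ≈ 0.04614.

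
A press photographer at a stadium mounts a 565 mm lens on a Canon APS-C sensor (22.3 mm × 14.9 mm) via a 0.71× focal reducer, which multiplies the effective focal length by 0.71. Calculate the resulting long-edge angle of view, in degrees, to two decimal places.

3.18°

Effective focal length f = 565 × 0.71 = 401.15 mm.
α = 2·arctan(22.3 / (2 × 401.15)) = 2·arctan(0.02780) ≈ 3.1843°.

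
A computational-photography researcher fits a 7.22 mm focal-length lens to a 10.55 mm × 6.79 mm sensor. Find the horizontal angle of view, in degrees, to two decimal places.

Angle of view α = 2·arctan(w/2f) with w = 10.55 mm and f = 7.22 mm.
w/2f = 0.73061; arctan(0.73061) ≈ 36.1522°, so α ≈ 72.3044°.

72.30°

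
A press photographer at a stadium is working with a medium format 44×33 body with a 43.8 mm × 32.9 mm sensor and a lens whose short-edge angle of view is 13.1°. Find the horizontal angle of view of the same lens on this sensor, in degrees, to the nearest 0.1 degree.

17.4°

From the short-edge AOV: f = 32.9 / (2·tan(6.55°)) = 32.9 / 0.22964 ≈ 143.2681 mm.
Horizontal AOV = 2·arctan(43.8 / (2 × 143.2681)) = 2·arctan(0.15286) ≈ 17.3819°.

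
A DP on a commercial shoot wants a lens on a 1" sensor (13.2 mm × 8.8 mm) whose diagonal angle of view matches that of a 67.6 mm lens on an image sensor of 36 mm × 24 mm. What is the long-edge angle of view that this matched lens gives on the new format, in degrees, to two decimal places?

Sensor diagonal = √(36² + 24²) = √1872.0000 ≈ 43.2666 mm.
Sensor diagonal = √(13.2² + 8.8²) = √251.6800 ≈ 15.8644 mm.
Equal diagonal AOV ⇒ f₂ = f₁ · 15.8644/43.2666 = 67.6 × 0.36667 ≈ 24.7867 mm.
Long-edge AOV on the new format = 2·arctan(13.2 / (2 × 24.7867)) = 2·arctan(0.26627) ≈ 29.8206°.

29.82°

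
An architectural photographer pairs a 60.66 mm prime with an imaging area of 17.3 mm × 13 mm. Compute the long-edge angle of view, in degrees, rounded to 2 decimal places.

16.23°

Angle of view α = 2·arctan(w/2f) with w = 17.3 mm and f = 60.66 mm.
w/2f = 0.14260; arctan(0.14260) ≈ 8.1156°, so α ≈ 16.2311°.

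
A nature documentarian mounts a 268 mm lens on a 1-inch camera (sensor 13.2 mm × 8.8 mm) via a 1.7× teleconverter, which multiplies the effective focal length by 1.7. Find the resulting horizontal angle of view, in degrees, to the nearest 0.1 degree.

Effective focal length f = 268 × 1.7 = 455.6 mm.
α = 2·arctan(13.2 / (2 × 455.6)) = 2·arctan(0.01449) ≈ 1.6599°.

1.7°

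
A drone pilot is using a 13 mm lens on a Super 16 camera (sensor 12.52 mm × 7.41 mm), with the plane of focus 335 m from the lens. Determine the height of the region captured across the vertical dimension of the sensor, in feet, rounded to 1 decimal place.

dₒ: 335 m = 335000 mm.
Similar triangles through the lens centre give W/dₒ = h/dᵢ; with 1/f = 1/dₒ + 1/dᵢ this gives W = h·(dₒ − f)/f.
W = 7.41 mm × (335000 − 13) / 13 = 7.41 × 25768.2308 ≈ 190942.590 mm = 190942.590/304.8 ft = 626.452 ft.

626.5 ft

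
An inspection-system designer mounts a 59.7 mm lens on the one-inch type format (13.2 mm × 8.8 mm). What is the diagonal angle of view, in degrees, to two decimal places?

15.14°

Sensor diagonal = √(13.2² + 8.8²) = √251.6800 ≈ 15.8644 mm.
Angle of view α = 2·arctan(d/2f) with d = 15.8644 mm and f = 59.7 mm.
d/2f = 0.13287; arctan(0.13287) ≈ 7.5684°, so α ≈ 15.1369°.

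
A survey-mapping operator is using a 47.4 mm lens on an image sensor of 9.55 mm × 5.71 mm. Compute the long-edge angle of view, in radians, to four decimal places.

Angle of view α = 2·arctan(w/2f) with w = 9.55 mm and f = 47.4 mm.
w/2f = 0.10074; arctan(0.10074) ≈ 0.1004 rad, so α ≈ 0.2008 rad.

0.2008 rad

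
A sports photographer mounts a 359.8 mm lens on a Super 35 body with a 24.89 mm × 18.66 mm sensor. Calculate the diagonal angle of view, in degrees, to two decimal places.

Sensor diagonal = √(24.89² + 18.66²) = √967.7077 ≈ 31.1080 mm.
Angle of view α = 2·arctan(d/2f) with d = 31.1080 mm and f = 359.8 mm.
d/2f = 0.04323; arctan(0.04323) ≈ 2.4753°, so α ≈ 4.9507°.

4.95°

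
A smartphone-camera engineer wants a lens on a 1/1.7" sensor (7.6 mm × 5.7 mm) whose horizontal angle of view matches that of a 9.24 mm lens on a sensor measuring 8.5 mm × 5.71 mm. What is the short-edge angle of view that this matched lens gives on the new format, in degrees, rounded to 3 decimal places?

Equal horizontal AOV ⇒ f₂ = f₁ · 7.6/8.5 = 9.24 × 0.89412 ≈ 8.2616 mm.
Short-edge AOV on the new format = 2·arctan(5.7 / (2 × 8.2616)) = 2·arctan(0.34497) ≈ 38.0655°.

38.066°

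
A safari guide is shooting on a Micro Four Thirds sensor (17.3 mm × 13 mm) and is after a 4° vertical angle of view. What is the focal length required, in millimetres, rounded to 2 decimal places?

From α = 2·arctan(h/2f) we get f = h / (2·tan(α/2)).
With h = 13 mm and α/2 = 2°, tan(α/2) ≈ 0.03492, so f ≈ 13 / 0.06984 ≈ 186.1356 mm.

186.14 mm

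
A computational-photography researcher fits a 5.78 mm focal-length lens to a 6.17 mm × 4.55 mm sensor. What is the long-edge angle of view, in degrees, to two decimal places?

Angle of view α = 2·arctan(w/2f) with w = 6.17 mm and f = 5.78 mm.
w/2f = 0.53374; arctan(0.53374) ≈ 28.0905°, so α ≈ 56.1810°.

56.18°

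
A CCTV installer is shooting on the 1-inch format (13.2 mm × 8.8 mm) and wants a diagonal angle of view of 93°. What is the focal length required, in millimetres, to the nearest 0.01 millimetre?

7.53 mm

Sensor diagonal = √(13.2² + 8.8²) = √251.6800 ≈ 15.8644 mm.
From α = 2·arctan(d/2f) we get f = d / (2·tan(α/2)).
With d = 15.8644 mm and α/2 = 46.5°, tan(α/2) ≈ 1.05378, so f ≈ 15.8644 / 2.10756 ≈ 7.5274 mm.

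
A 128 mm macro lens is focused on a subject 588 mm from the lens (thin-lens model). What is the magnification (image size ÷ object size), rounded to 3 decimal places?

0.278×

Thin lens: 1/f = 1/dₒ + 1/dᵢ → 1/dᵢ = 1/128 − 1/588 = 0.0061118 mm⁻¹, so dᵢ ≈ 163.6174 mm.
Magnification m = dᵢ/dₒ = 163.6174/588 ≈ 0.27826.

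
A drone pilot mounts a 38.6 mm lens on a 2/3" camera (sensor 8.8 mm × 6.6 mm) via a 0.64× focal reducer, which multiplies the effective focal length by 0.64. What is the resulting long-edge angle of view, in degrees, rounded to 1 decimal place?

20.2°

Effective focal length f = 38.6 × 0.64 = 24.704 mm.
α = 2·arctan(8.8 / (2 × 24.704)) = 2·arctan(0.17811) ≈ 20.1980°.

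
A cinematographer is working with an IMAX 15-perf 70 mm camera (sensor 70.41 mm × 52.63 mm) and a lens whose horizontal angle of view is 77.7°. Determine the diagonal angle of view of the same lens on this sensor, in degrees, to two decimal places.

From the horizontal AOV: f = 70.41 / (2·tan(38.85°)) = 70.41 / 1.61092 ≈ 43.7080 mm.
Sensor diagonal = √(70.41² + 52.63²) = √7727.4850 ≈ 87.9061 mm.
Diagonal AOV = 2·arctan(87.9061 / (2 × 43.7080)) = 2·arctan(1.00561) ≈ 90.3203°.

90.32°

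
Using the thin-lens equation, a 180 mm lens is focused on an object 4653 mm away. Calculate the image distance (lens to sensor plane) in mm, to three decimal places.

1/dᵢ = 1/f − 1/dₒ = 1/180 − 1/4653 = 0.0053406 mm⁻¹.
dᵢ = 1/0.0053406 ≈ 187.2435 mm.

187.243 mm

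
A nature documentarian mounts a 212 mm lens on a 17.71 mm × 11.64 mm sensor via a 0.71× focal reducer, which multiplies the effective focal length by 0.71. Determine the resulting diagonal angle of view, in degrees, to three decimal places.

8.054°

Effective focal length f = 212 × 0.71 = 150.52 mm.
Sensor diagonal = √(17.71² + 11.64²) = √449.1337 ≈ 21.1928 mm.
α = 2·arctan(21.193 / (2 × 150.52)) = 2·arctan(0.07040) ≈ 8.0538°.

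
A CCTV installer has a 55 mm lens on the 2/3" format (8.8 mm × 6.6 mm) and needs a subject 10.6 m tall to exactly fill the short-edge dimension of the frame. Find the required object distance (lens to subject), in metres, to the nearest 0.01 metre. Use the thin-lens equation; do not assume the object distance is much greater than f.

88.39 m

W: 10.6 m = 10600 mm.
Magnification m = h/W = dᵢ/dₒ; combined with 1/f = 1/dₒ + 1/dᵢ this gives dₒ = f·(1 + W/h).
dₒ = 55 mm × (1 + 10600/6.6) = 55 × 1607.0606 ≈ 88388.333 mm = 88.3883 m.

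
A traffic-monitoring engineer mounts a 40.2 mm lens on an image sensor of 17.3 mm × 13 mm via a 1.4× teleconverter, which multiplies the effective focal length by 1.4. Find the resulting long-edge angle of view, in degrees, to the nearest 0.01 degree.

17.48°

Effective focal length f = 40.2 × 1.4 = 56.28 mm.
α = 2·arctan(17.3 / (2 × 56.28)) = 2·arctan(0.15370) ≈ 17.4755°.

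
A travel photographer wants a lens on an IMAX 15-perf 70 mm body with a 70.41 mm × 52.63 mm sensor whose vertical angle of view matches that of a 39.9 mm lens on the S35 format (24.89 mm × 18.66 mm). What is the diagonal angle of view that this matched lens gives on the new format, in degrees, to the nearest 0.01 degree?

42.67°

Equal vertical AOV ⇒ f₂ = f₁ · 52.63/18.66 = 39.9 × 2.82047 ≈ 112.5368 mm.
Sensor diagonal = √(70.41² + 52.63²) = √7727.4850 ≈ 87.9061 mm.
Diagonal AOV on the new format = 2·arctan(87.9061 / (2 × 112.5368)) = 2·arctan(0.39057) ≈ 42.6679°.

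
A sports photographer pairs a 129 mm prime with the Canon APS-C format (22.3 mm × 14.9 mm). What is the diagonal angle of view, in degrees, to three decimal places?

Sensor diagonal = √(22.3² + 14.9²) = √719.3000 ≈ 26.8198 mm.
Angle of view α = 2·arctan(d/2f) with d = 26.8198 mm and f = 129 mm.
d/2f = 0.10395; arctan(0.10395) ≈ 5.9347°, so α ≈ 11.8695°.

11.869°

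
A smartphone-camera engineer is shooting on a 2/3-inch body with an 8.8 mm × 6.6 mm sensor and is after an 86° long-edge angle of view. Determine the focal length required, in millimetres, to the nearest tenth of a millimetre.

From α = 2·arctan(w/2f) we get f = w / (2·tan(α/2)).
With w = 8.8 mm and α/2 = 43°, tan(α/2) ≈ 0.93252, so f ≈ 8.8 / 1.86503 ≈ 4.7184 mm.

4.7 mm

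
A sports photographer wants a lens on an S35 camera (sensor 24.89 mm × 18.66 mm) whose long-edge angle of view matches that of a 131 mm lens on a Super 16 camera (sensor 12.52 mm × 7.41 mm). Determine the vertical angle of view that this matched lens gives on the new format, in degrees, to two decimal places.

Equal long-edge AOV ⇒ f₂ = f₁ · 24.89/12.52 = 131 × 1.98802 ≈ 260.4305 mm.
Vertical AOV on the new format = 2·arctan(18.66 / (2 × 260.4305)) = 2·arctan(0.03583) ≈ 4.1035°.

4.10°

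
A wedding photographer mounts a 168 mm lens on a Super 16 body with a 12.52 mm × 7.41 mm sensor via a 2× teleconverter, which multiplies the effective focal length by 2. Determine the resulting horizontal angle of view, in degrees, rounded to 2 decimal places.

2.13°

Effective focal length f = 168 × 2 = 336 mm.
α = 2·arctan(12.52 / (2 × 336)) = 2·arctan(0.01863) ≈ 2.1347°.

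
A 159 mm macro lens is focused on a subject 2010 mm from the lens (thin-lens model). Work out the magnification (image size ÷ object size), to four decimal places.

Thin lens: 1/f = 1/dₒ + 1/dᵢ → 1/dᵢ = 1/159 − 1/2010 = 0.0057918 mm⁻¹, so dᵢ ≈ 172.6580 mm.
Magnification m = dᵢ/dₒ = 172.6580/2010 ≈ 0.08590.

0.0859×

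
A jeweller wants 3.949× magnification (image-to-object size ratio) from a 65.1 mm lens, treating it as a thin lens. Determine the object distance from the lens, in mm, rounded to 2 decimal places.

81.59 mm

With m = dᵢ/dₒ and 1/f = 1/dₒ + 1/dᵢ, substituting dᵢ = m·dₒ gives 1/f = (1 + 1/m)/dₒ, hence dₒ = f·(1 + 1/m).
dₒ = 65.1 × (1 + 1/3.949) = 65.1 × 1.25323 ≈ 81.585 mm.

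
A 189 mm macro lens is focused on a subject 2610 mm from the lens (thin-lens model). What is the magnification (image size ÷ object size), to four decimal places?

Thin lens: 1/f = 1/dₒ + 1/dᵢ → 1/dᵢ = 1/189 − 1/2610 = 0.0049079 mm⁻¹, so dᵢ ≈ 203.7546 mm.
Magnification m = dᵢ/dₒ = 203.7546/2610 ≈ 0.07807.

0.0781×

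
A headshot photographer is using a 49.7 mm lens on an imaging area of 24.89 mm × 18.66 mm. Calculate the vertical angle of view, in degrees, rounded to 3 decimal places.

Angle of view α = 2·arctan(h/2f) with h = 18.66 mm and f = 49.7 mm.
h/2f = 0.18773; arctan(0.18773) ≈ 10.6322°, so α ≈ 21.2644°.

21.264°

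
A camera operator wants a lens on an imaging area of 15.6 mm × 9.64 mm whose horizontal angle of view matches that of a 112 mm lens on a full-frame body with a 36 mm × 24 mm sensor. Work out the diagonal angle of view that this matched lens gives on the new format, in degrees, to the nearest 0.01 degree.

Equal horizontal AOV ⇒ f₂ = f₁ · 15.6/36 = 112 × 0.43333 ≈ 48.5333 mm.
Sensor diagonal = √(15.6² + 9.64²) = √336.2896 ≈ 18.3382 mm.
Diagonal AOV on the new format = 2·arctan(18.3382 / (2 × 48.5333)) = 2·arctan(0.18892) ≈ 21.3969°.

21.40°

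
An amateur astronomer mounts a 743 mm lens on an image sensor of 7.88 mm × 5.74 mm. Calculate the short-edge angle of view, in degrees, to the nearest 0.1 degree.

0.4°

Angle of view α = 2·arctan(h/2f) with h = 5.74 mm and f = 743 mm.
h/2f = 0.00386; arctan(0.00386) ≈ 0.2213°, so α ≈ 0.4426°.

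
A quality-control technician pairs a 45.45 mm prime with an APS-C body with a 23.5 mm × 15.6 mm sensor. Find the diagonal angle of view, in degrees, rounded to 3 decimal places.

Sensor diagonal = √(23.5² + 15.6²) = √795.6100 ≈ 28.2066 mm.
Angle of view α = 2·arctan(d/2f) with d = 28.2066 mm and f = 45.45 mm.
d/2f = 0.31030; arctan(0.31030) ≈ 17.2393°, so α ≈ 34.4786°.

34.479°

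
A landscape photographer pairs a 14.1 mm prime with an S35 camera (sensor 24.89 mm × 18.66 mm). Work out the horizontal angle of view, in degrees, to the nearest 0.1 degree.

82.9°

Angle of view α = 2·arctan(w/2f) with w = 24.89 mm and f = 14.1 mm.
w/2f = 0.88262; arctan(0.88262) ≈ 41.4324°, so α ≈ 82.8648°.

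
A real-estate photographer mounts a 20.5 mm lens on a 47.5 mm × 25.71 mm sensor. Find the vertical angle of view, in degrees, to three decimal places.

Angle of view α = 2·arctan(h/2f) with h = 25.71 mm and f = 20.5 mm.
h/2f = 0.62707; arctan(0.62707) ≈ 32.0907°, so α ≈ 64.1814°.

64.181°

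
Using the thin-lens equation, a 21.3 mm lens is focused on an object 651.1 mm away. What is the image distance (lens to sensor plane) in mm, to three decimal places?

22.020 mm

1/dᵢ = 1/f − 1/dₒ = 1/21.3 − 1/651.1 = 0.0454125 mm⁻¹.
dᵢ = 1/0.0454125 ≈ 22.0204 mm.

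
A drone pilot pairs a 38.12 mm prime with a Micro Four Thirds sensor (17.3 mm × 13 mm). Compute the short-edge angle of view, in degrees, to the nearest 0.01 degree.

Angle of view α = 2·arctan(h/2f) with h = 13 mm and f = 38.12 mm.
h/2f = 0.17051; arctan(0.17051) ≈ 9.6767°, so α ≈ 19.3533°.

19.35°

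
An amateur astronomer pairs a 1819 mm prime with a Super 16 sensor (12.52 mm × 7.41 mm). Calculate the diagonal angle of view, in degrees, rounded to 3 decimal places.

Sensor diagonal = √(12.52² + 7.41²) = √211.6585 ≈ 14.5485 mm.
Angle of view α = 2·arctan(d/2f) with d = 14.5485 mm and f = 1819 mm.
d/2f = 0.00400; arctan(0.00400) ≈ 0.2291°, so α ≈ 0.4583°.

0.458°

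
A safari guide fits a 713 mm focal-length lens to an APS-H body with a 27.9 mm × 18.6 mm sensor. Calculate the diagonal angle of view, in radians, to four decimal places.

Sensor diagonal = √(27.9² + 18.6²) = √1124.3700 ≈ 33.5316 mm.
Angle of view α = 2·arctan(d/2f) with d = 33.5316 mm and f = 713 mm.
d/2f = 0.02351; arctan(0.02351) ≈ 0.0235 rad, so α ≈ 0.0470 rad.

0.0470 rad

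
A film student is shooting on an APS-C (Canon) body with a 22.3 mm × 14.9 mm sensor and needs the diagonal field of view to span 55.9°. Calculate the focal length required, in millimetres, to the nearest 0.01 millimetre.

Sensor diagonal = √(22.3² + 14.9²) = √719.3000 ≈ 26.8198 mm.
From α = 2·arctan(d/2f) we get f = d / (2·tan(α/2)).
With d = 26.8198 mm and α/2 = 27.95°, tan(α/2) ≈ 0.53059, so f ≈ 26.8198 / 1.06118 ≈ 25.2735 mm.

25.27 mm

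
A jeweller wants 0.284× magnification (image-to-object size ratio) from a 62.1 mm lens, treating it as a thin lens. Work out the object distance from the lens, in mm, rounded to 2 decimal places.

280.76 mm

With m = dᵢ/dₒ and 1/f = 1/dₒ + 1/dᵢ, substituting dᵢ = m·dₒ gives 1/f = (1 + 1/m)/dₒ, hence dₒ = f·(1 + 1/m).
dₒ = 62.1 × (1 + 1/0.284) = 62.1 × 4.52113 ≈ 280.762 mm.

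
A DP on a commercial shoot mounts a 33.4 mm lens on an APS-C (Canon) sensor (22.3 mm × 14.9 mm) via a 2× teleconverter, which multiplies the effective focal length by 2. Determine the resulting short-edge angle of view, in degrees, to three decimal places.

Effective focal length f = 33.4 × 2 = 66.8 mm.
α = 2·arctan(14.9 / (2 × 66.8)) = 2·arctan(0.11153) ≈ 12.7275°.

12.727°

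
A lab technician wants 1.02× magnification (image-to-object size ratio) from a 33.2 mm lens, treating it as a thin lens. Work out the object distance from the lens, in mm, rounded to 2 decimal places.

65.75 mm

With m = dᵢ/dₒ and 1/f = 1/dₒ + 1/dᵢ, substituting dᵢ = m·dₒ gives 1/f = (1 + 1/m)/dₒ, hence dₒ = f·(1 + 1/m).
dₒ = 33.2 × (1 + 1/1.02) = 33.2 × 1.98039 ≈ 65.749 mm.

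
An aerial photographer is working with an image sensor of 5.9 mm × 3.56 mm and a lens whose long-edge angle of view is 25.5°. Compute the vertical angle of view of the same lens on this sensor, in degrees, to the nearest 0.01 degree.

15.55°

From the long-edge AOV: f = 5.9 / (2·tan(12.75°)) = 5.9 / 0.45255 ≈ 13.0371 mm.
Vertical AOV = 2·arctan(3.56 / (2 × 13.0371)) = 2·arctan(0.13653) ≈ 15.5494°.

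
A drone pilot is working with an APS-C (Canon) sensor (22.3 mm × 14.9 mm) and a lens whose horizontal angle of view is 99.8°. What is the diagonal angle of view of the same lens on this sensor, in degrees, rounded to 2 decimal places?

110.00°

From the horizontal AOV: f = 22.3 / (2·tan(49.9°)) = 22.3 / 2.37508 ≈ 9.3892 mm.
Sensor diagonal = √(22.3² + 14.9²) = √719.3000 ≈ 26.8198 mm.
Diagonal AOV = 2·arctan(26.8198 / (2 × 9.3892)) = 2·arctan(1.42823) ≈ 110.0030°.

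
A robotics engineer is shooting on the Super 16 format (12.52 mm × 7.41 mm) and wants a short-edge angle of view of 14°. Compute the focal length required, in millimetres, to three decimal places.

30.175 mm

From α = 2·arctan(h/2f) we get f = h / (2·tan(α/2)).
With h = 7.41 mm and α/2 = 7°, tan(α/2) ≈ 0.12278, so f ≈ 7.41 / 0.24557 ≈ 30.1748 mm.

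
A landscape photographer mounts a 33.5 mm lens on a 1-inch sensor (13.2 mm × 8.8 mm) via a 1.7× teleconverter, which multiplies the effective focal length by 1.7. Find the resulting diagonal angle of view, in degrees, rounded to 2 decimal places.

15.86°

Effective focal length f = 33.5 × 1.7 = 56.95 mm.
Sensor diagonal = √(13.2² + 8.8²) = √251.6800 ≈ 15.8644 mm.
α = 2·arctan(15.864 / (2 × 56.95)) = 2·arctan(0.13928) ≈ 15.8587°.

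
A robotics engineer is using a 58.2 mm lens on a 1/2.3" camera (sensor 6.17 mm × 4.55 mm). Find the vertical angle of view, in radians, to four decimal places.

0.0781 rad

Angle of view α = 2·arctan(h/2f) with h = 4.55 mm and f = 58.2 mm.
h/2f = 0.03909; arctan(0.03909) ≈ 0.0391 rad, so α ≈ 0.0781 rad.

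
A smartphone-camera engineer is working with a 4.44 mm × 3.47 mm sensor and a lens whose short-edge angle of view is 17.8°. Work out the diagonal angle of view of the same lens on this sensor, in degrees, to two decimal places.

From the short-edge AOV: f = 3.47 / (2·tan(8.9°)) = 3.47 / 0.31319 ≈ 11.0795 mm.
Sensor diagonal = √(4.44² + 3.47²) = √31.7545 ≈ 5.6351 mm.
Diagonal AOV = 2·arctan(5.6351 / (2 × 11.0795)) = 2·arctan(0.25430) ≈ 28.5362°.

28.54°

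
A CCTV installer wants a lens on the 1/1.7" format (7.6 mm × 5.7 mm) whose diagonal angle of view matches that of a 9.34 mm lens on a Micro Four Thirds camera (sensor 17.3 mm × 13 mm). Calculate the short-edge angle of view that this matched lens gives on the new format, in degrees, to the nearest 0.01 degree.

Sensor diagonal = √(17.3² + 13²) = √468.2900 ≈ 21.6400 mm.
Sensor diagonal = √(7.6² + 5.7²) = √90.2500 ≈ 9.5000 mm.
Equal diagonal AOV ⇒ f₂ = f₁ · 9.5000/21.6400 = 9.34 × 0.43900 ≈ 4.1003 mm.
Short-edge AOV on the new format = 2·arctan(5.7 / (2 × 4.1003)) = 2·arctan(0.69508) ≈ 69.6044°.

69.60°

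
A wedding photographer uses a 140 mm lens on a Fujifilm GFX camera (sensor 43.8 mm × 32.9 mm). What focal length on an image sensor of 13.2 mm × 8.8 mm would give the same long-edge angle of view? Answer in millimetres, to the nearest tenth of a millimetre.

42.2 mm

Equal angle of view means equal width/f ratio, so f₂ = f₁ · (width₂/width₁) = 140 × 13.2/43.8.
f₂ = 140 × 0.30137 ≈ 42.192 mm.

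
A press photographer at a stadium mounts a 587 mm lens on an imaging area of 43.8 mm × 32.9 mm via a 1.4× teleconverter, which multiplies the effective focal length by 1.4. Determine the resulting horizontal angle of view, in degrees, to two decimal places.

Effective focal length f = 587 × 1.4 = 821.8 mm.
α = 2·arctan(43.8 / (2 × 821.8)) = 2·arctan(0.02665) ≈ 3.0530°.

3.05°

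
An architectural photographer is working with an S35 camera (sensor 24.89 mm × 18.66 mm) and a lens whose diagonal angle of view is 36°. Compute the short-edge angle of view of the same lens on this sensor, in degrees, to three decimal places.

22.058°

Sensor diagonal = √(24.89² + 18.66²) = √967.7077 ≈ 31.1080 mm.
From the diagonal AOV: f = 31.1080 / (2·tan(18°)) = 31.1080 / 0.64984 ≈ 47.8703 mm.
Short-edge AOV = 2·arctan(18.66 / (2 × 47.8703)) = 2·arctan(0.19490) ≈ 22.0576°.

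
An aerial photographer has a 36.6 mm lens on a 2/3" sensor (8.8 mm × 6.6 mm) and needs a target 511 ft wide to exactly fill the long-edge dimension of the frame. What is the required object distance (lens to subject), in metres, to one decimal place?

647.8 m

W: 511 ft × 304.8 mm/ft = 155752.80 mm.
Magnification m = w/W = dᵢ/dₒ; combined with 1/f = 1/dₒ + 1/dᵢ this gives dₒ = f·(1 + W/w).
dₒ = 36.6 mm × (1 + 155753/8.8) = 36.6 × 17700.1813 ≈ 647826.634 mm = 647.827 m.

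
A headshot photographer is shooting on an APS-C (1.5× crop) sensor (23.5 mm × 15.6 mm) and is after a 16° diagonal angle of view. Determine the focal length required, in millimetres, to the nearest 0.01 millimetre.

Sensor diagonal = √(23.5² + 15.6²) = √795.6100 ≈ 28.2066 mm.
From α = 2·arctan(d/2f) we get f = d / (2·tan(α/2)).
With d = 28.2066 mm and α/2 = 8°, tan(α/2) ≈ 0.14054, so f ≈ 28.2066 / 0.28108 ≈ 100.3500 mm.

100.35 mm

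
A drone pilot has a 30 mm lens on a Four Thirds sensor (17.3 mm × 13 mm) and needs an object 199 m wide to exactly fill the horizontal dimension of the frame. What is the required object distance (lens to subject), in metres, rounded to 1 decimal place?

345.1 m

W: 199 m = 199000 mm.
Magnification m = w/W = dᵢ/dₒ; combined with 1/f = 1/dₒ + 1/dᵢ this gives dₒ = f·(1 + W/w).
dₒ = 30 mm × (1 + 199000/17.3) = 30 × 11503.8902 ≈ 345116.705 mm = 345.117 m.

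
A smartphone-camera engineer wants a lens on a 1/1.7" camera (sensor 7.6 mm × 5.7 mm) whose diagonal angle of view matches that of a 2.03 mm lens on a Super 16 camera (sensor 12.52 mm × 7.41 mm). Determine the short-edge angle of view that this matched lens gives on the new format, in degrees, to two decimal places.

130.11°

Sensor diagonal = √(12.52² + 7.41²) = √211.6585 ≈ 14.5485 mm.
Sensor diagonal = √(7.6² + 5.7²) = √90.2500 ≈ 9.5000 mm.
Equal diagonal AOV ⇒ f₂ = f₁ · 9.5000/14.5485 = 2.03 × 0.65299 ≈ 1.3256 mm.
Short-edge AOV on the new format = 2·arctan(5.7 / (2 × 1.3256)) = 2·arctan(2.15002) ≈ 130.1127°.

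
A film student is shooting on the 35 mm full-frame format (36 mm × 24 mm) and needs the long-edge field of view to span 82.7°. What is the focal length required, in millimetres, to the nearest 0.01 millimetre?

From α = 2·arctan(w/2f) we get f = w / (2·tan(α/2)).
With w = 36 mm and α/2 = 41.35°, tan(α/2) ≈ 0.88007, so f ≈ 36 / 1.76014 ≈ 20.4529 mm.

20.45 mm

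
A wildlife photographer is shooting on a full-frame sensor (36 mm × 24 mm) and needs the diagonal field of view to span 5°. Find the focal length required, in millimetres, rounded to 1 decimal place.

495.5 mm

Sensor diagonal = √(36² + 24²) = √1872.0000 ≈ 43.2666 mm.
From α = 2·arctan(d/2f) we get f = d / (2·tan(α/2)).
With d = 43.2666 mm and α/2 = 2.5°, tan(α/2) ≈ 0.04366, so f ≈ 43.2666 / 0.08732 ≈ 495.4842 mm.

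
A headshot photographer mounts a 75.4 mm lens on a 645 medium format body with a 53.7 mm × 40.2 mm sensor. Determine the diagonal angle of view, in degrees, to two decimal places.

47.96°

Sensor diagonal = √(53.7² + 40.2²) = √4499.7300 ≈ 67.0800 mm.
Angle of view α = 2·arctan(d/2f) with d = 67.0800 mm and f = 75.4 mm.
d/2f = 0.44483; arctan(0.44483) ≈ 23.9808°, so α ≈ 47.9617°.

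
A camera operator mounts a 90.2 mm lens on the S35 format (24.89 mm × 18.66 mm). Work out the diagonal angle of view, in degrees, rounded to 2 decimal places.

19.57°

Sensor diagonal = √(24.89² + 18.66²) = √967.7077 ≈ 31.1080 mm.
Angle of view α = 2·arctan(d/2f) with d = 31.1080 mm and f = 90.2 mm.
d/2f = 0.17244; arctan(0.17244) ≈ 9.7838°, so α ≈ 19.5676°.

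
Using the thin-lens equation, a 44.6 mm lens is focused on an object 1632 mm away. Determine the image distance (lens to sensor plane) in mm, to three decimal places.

1/dᵢ = 1/f − 1/dₒ = 1/44.6 − 1/1632 = 0.0218088 mm⁻¹.
dᵢ = 1/0.0218088 ≈ 45.8531 mm.

45.853 mm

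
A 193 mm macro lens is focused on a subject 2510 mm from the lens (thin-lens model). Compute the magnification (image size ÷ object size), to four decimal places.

Thin lens: 1/f = 1/dₒ + 1/dᵢ → 1/dᵢ = 1/193 − 1/2510 = 0.0047829 mm⁻¹, so dᵢ ≈ 209.0764 mm.
Magnification m = dᵢ/dₒ = 209.0764/2510 ≈ 0.08330.

0.0833×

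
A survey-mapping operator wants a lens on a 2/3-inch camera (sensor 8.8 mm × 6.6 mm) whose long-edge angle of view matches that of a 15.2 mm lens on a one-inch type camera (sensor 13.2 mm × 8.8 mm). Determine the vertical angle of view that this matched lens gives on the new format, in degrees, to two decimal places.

Equal long-edge AOV ⇒ f₂ = f₁ · 8.8/13.2 = 15.2 × 0.66667 ≈ 10.1333 mm.
Vertical AOV on the new format = 2·arctan(6.6 / (2 × 10.1333)) = 2·arctan(0.32566) ≈ 36.0765°.

36.08°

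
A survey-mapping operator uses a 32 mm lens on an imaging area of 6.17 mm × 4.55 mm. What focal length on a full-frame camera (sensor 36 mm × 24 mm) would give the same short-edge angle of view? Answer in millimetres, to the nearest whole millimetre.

Equal angle of view means equal height/f ratio, so f₂ = f₁ · (height₂/height₁) = 32 × 24/4.55.
f₂ = 32 × 5.27473 ≈ 168.791 mm.

169 mm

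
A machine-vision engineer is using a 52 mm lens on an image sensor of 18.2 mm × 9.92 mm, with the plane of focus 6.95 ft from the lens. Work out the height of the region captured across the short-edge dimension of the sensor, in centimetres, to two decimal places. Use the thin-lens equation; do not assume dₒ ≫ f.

dₒ: 6.95 ft × 304.8 mm/ft = 2118.36 mm.
Similar triangles through the lens centre give W/dₒ = h/dᵢ; with 1/f = 1/dₒ + 1/dᵢ this gives W = h·(dₒ − f)/f.
W = 9.92 mm × (2118.36 − 52) / 52 = 9.92 × 39.7377 ≈ 394.198 mm = 39.4198 cm.

39.42 cm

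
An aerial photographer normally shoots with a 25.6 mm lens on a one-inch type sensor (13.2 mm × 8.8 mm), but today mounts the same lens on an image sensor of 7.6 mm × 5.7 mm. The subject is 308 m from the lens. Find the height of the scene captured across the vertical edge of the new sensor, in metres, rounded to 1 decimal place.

The focal length stays 25.6 mm; the relevant sensor dimension is now h = 5.7 mm. Object distance dₒ = 308 m = 308000 mm.
Thin-lens field height W = h·(dₒ − f)/f = 5.7 × (308000 − 25.6)/25.6 ≈ 68572.425 mm = 68.5724 m.

68.6 m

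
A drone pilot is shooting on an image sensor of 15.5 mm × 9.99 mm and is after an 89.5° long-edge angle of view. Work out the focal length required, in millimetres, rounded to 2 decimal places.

From α = 2·arctan(w/2f) we get f = w / (2·tan(α/2)).
With w = 15.5 mm and α/2 = 44.75°, tan(α/2) ≈ 0.99131, so f ≈ 15.5 / 1.98262 ≈ 7.8179 mm.

7.82 mm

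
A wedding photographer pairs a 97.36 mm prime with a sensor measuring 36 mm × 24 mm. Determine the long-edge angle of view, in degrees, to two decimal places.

Angle of view α = 2·arctan(w/2f) with w = 36 mm and f = 97.36 mm.
w/2f = 0.18488; arctan(0.18488) ≈ 10.4746°, so α ≈ 20.9492°.

20.95°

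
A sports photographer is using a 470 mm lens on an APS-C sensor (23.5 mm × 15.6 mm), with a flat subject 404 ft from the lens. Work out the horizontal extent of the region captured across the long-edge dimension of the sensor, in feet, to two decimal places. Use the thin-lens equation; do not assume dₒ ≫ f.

20.12 ft

dₒ: 404 ft × 304.8 mm/ft = 123139.20 mm.
Similar triangles through the lens centre give W/dₒ = w/dᵢ; with 1/f = 1/dₒ + 1/dᵢ this gives W = w·(dₒ − f)/f.
W = 23.5 mm × (123139 − 470) / 470 = 23.5 × 260.9983 ≈ 6133.460 mm = 6133.460/304.8 ft = 20.1229 ft.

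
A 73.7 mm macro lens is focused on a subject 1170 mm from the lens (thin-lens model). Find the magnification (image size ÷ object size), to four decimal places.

Thin lens: 1/f = 1/dₒ + 1/dᵢ → 1/dᵢ = 1/73.7 − 1/1170 = 0.0127138 mm⁻¹, so dᵢ ≈ 78.6546 mm.
Magnification m = dᵢ/dₒ = 78.6546/1170 ≈ 0.06723.

0.0672×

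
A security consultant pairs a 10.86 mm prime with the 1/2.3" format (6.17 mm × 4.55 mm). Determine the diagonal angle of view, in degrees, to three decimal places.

38.882°

Sensor diagonal = √(6.17² + 4.55²) = √58.7714 ≈ 7.6663 mm.
Angle of view α = 2·arctan(d/2f) with d = 7.6663 mm and f = 10.86 mm.
d/2f = 0.35296; arctan(0.35296) ≈ 19.4409°, so α ≈ 38.8818°.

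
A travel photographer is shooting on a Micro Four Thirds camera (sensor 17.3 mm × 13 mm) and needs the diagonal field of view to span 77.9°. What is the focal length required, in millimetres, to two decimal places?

Sensor diagonal = √(17.3² + 13²) = √468.2900 ≈ 21.6400 mm.
From α = 2·arctan(d/2f) we get f = d / (2·tan(α/2)).
With d = 21.6400 mm and α/2 = 38.95°, tan(α/2) ≈ 0.80834, so f ≈ 21.6400 / 1.61668 ≈ 13.3855 mm.

13.39 mm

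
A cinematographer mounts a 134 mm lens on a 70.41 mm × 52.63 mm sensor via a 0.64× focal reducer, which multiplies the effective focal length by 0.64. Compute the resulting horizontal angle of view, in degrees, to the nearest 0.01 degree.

Effective focal length f = 134 × 0.64 = 85.76 mm.
α = 2·arctan(70.41 / (2 × 85.76)) = 2·arctan(0.41051) ≈ 44.6369°.

44.64°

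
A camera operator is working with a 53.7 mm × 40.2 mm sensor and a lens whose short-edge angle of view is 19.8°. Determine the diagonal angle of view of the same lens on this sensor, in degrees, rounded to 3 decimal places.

32.474°

From the short-edge AOV: f = 40.2 / (2·tan(9.9°)) = 40.2 / 0.34906 ≈ 115.1678 mm.
Sensor diagonal = √(53.7² + 40.2²) = √4499.7300 ≈ 67.0800 mm.
Diagonal AOV = 2·arctan(67.0800 / (2 × 115.1678)) = 2·arctan(0.29123) ≈ 32.4740°.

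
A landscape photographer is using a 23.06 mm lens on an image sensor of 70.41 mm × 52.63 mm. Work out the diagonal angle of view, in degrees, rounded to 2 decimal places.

Sensor diagonal = √(70.41² + 52.63²) = √7727.4850 ≈ 87.9061 mm.
Angle of view α = 2·arctan(d/2f) with d = 87.9061 mm and f = 23.06 mm.
d/2f = 1.90603; arctan(1.90603) ≈ 62.3162°, so α ≈ 124.6324°.

124.63°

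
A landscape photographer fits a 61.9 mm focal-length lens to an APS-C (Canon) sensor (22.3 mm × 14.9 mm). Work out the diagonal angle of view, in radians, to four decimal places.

0.4267 rad

Sensor diagonal = √(22.3² + 14.9²) = √719.3000 ≈ 26.8198 mm.
Angle of view α = 2·arctan(d/2f) with d = 26.8198 mm and f = 61.9 mm.
d/2f = 0.21664; arctan(0.21664) ≈ 0.2133 rad, so α ≈ 0.4267 rad.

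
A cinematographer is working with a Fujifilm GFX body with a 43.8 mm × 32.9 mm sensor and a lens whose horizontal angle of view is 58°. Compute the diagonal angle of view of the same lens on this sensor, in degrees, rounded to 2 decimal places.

69.46°

From the horizontal AOV: f = 43.8 / (2·tan(29°)) = 43.8 / 1.10862 ≈ 39.5086 mm.
Sensor diagonal = √(43.8² + 32.9²) = √3000.8500 ≈ 54.7800 mm.
Diagonal AOV = 2·arctan(54.7800 / (2 × 39.5086)) = 2·arctan(0.69327) ≈ 69.4645°.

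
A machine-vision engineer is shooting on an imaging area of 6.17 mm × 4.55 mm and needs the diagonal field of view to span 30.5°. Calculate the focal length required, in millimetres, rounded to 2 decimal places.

14.06 mm

Sensor diagonal = √(6.17² + 4.55²) = √58.7714 ≈ 7.6663 mm.
From α = 2·arctan(d/2f) we get f = d / (2·tan(α/2)).
With d = 7.6663 mm and α/2 = 15.25°, tan(α/2) ≈ 0.27263, so f ≈ 7.6663 / 0.54526 ≈ 14.0597 mm.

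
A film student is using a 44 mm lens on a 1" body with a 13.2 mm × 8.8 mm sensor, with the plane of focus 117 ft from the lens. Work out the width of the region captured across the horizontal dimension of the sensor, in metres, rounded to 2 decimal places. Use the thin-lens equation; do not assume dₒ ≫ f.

dₒ: 117 ft × 304.8 mm/ft = 35661.60 mm.
Similar triangles through the lens centre give W/dₒ = w/dᵢ; with 1/f = 1/dₒ + 1/dᵢ this gives W = w·(dₒ − f)/f.
W = 13.2 mm × (35661.6 − 44) / 44 = 13.2 × 809.4909 ≈ 10685.280 mm = 10.6853 m.

10.69 m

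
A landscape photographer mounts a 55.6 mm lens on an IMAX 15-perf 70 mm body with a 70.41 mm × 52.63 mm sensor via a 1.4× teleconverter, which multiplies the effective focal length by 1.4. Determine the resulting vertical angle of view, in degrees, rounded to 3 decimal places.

37.357°

Effective focal length f = 55.6 × 1.4 = 77.84 mm.
α = 2·arctan(52.63 / (2 × 77.84)) = 2·arctan(0.33807) ≈ 37.3572°.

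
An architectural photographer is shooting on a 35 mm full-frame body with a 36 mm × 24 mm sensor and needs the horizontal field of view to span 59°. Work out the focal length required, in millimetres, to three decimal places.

31.815 mm

From α = 2·arctan(w/2f) we get f = w / (2·tan(α/2)).
With w = 36 mm and α/2 = 29.5°, tan(α/2) ≈ 0.56577, so f ≈ 36 / 1.13155 ≈ 31.8149 mm.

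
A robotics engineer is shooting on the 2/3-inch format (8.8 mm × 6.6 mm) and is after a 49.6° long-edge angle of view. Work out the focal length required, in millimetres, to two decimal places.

From α = 2·arctan(w/2f) we get f = w / (2·tan(α/2)).
With w = 8.8 mm and α/2 = 24.8°, tan(α/2) ≈ 0.46206, so f ≈ 8.8 / 0.92413 ≈ 9.5225 mm.

9.52 mm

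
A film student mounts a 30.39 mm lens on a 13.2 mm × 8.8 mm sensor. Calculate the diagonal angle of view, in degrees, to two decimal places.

Sensor diagonal = √(13.2² + 8.8²) = √251.6800 ≈ 15.8644 mm.
Angle of view α = 2·arctan(d/2f) with d = 15.8644 mm and f = 30.39 mm.
d/2f = 0.26101; arctan(0.26101) ≈ 14.6286°, so α ≈ 29.2572°.

29.26°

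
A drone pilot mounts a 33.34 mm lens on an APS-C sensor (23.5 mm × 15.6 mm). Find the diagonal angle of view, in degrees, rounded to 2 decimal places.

45.86°

Sensor diagonal = √(23.5² + 15.6²) = √795.6100 ≈ 28.2066 mm.
Angle of view α = 2·arctan(d/2f) with d = 28.2066 mm and f = 33.34 mm.
d/2f = 0.42301; arctan(0.42301) ≈ 22.9290°, so α ≈ 45.8581°.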